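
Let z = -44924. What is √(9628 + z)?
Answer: 4*I*√2206 ≈ 187.87*I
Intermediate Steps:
√(9628 + z) = √(9628 - 44924) = √(-35296) = 4*I*√2206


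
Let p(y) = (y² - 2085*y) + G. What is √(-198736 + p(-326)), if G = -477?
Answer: 3*√65197 ≈ 766.01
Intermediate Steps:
p(y) = -477 + y² - 2085*y (p(y) = (y² - 2085*y) - 477 = -477 + y² - 2085*y)
√(-198736 + p(-326)) = √(-198736 + (-477 + (-326)² - 2085*(-326))) = √(-198736 + (-477 + 106276 + 679710)) = √(-198736 + 785509) = √586773 = 3*√65197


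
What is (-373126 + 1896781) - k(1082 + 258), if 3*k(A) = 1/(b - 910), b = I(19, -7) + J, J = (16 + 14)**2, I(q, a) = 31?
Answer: 95990264/63 ≈ 1.5237e+6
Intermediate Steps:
J = 900 (J = 30**2 = 900)
b = 931 (b = 31 + 900 = 931)
k(A) = 1/63 (k(A) = 1/(3*(931 - 910)) = (1/3)/21 = (1/3)*(1/21) = 1/63)
(-373126 + 1896781) - k(1082 + 258) = (-373126 + 1896781) - 1*1/63 = 1523655 - 1/63 = 95990264/63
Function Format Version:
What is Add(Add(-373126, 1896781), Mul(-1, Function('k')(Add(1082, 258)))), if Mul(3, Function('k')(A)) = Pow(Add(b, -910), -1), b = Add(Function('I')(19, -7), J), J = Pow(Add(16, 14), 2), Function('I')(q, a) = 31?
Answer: Rational(95990264, 63) ≈ 1.5237e+6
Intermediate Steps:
J = 900 (J = Pow(30, 2) = 900)
b = 931 (b = Add(31, 900) = 931)
Function('k')(A) = Rational(1, 63) (Function('k')(A) = Mul(Rational(1, 3), Pow(Add(931, -910), -1)) = Mul(Rational(1, 3), Pow(21, -1)) = Mul(Rational(1, 3), Rational(1, 21)) = Rational(1, 63))
Add(Add(-373126, 1896781), Mul(-1, Function('k')(Add(1082, 258)))) = Add(Add(-373126, 1896781), Mul(-1, Rational(1, 63))) = Add(1523655, Rational(-1, 63)) = Rational(95990264, 63)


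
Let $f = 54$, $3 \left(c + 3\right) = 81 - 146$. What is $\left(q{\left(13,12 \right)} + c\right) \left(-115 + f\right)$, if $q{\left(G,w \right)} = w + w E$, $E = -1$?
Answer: $\frac{4514}{3} \approx 1504.7$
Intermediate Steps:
$c = - \frac{74}{3}$ ($c = -3 + \frac{81 - 146}{3} = -3 + \frac{1}{3} \left(-65\right) = -3 - \frac{65}{3} = - \frac{74}{3} \approx -24.667$)
$q{\left(G,w \right)} = 0$ ($q{\left(G,w \right)} = w + w \left(-1\right) = w - w = 0$)
$\left(q{\left(13,12 \right)} + c\right) \left(-115 + f\right) = \left(0 - \frac{74}{3}\right) \left(-115 + 54\right) = \left(- \frac{74}{3}\right) \left(-61\right) = \frac{4514}{3}$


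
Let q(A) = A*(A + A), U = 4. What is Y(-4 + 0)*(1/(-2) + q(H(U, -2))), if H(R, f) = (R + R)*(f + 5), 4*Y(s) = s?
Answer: -2303/2 ≈ -1151.5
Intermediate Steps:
Y(s) = s/4
H(R, f) = 2*R*(5 + f) (H(R, f) = (2*R)*(5 + f) = 2*R*(5 + f))
q(A) = 2*A**2 (q(A) = A*(2*A) = 2*A**2)
Y(-4 + 0)*(1/(-2) + q(H(U, -2))) = ((-4 + 0)/4)*(1/(-2) + 2*(2*4*(5 - 2))**2) = ((1/4)*(-4))*(-1/2 + 2*(2*4*3)**2) = -(-1/2 + 2*24**2) = -(-1/2 + 2*576) = -(-1/2 + 1152) = -1*2303/2 = -2303/2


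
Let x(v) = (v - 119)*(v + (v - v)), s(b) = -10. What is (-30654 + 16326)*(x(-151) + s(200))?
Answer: -584009280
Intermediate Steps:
x(v) = v*(-119 + v) (x(v) = (-119 + v)*(v + 0) = (-119 + v)*v = v*(-119 + v))
(-30654 + 16326)*(x(-151) + s(200)) = (-30654 + 16326)*(-151*(-119 - 151) - 10) = -14328*(-151*(-270) - 10) = -14328*(40770 - 10) = -14328*40760 = -584009280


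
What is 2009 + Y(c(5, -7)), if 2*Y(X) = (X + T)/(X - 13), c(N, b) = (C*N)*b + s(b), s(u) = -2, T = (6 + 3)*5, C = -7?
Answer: 231107/115 ≈ 2009.6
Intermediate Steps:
T = 45 (T = 9*5 = 45)
c(N, b) = -2 - 7*N*b (c(N, b) = (-7*N)*b - 2 = -7*N*b - 2 = -2 - 7*N*b)
Y(X) = (45 + X)/(2*(-13 + X)) (Y(X) = ((X + 45)/(X - 13))/2 = ((45 + X)/(-13 + X))/2 = (45 + X)/(2*(-13 + X)))
2009 + Y(c(5, -7)) = 2009 + (45 + (-2 - 7*5*(-7)))/(2*(-13 + (-2 - 7*5*(-7)))) = 2009 + (45 + (-2 + 245))/(2*(-13 + (-2 + 245))) = 2009 + (45 + 243)/(2*(-13 + 243)) = 2009 + (1/2)*288/230 = 2009 + (1/2)*(1/230)*288 = 2009 + 72/115 = 231107/115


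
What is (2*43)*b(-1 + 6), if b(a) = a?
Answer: 430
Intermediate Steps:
(2*43)*b(-1 + 6) = (2*43)*(-1 + 6) = 86*5 = 430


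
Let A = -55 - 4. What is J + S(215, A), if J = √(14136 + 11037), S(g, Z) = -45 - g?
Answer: -260 + 3*√2797 ≈ -101.34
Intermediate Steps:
A = -59
J = 3*√2797 (J = √25173 = 3*√2797 ≈ 158.66)
J + S(215, A) = 3*√2797 + (-45 - 1*215) = 3*√2797 + (-45 - 215) = 3*√2797 - 260 = -260 + 3*√2797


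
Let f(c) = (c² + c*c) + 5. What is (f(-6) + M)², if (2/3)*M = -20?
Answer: 2209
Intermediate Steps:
M = -30 (M = (3/2)*(-20) = -30)
f(c) = 5 + 2*c² (f(c) = (c² + c²) + 5 = 2*c² + 5 = 5 + 2*c²)
(f(-6) + M)² = ((5 + 2*(-6)²) - 30)² = ((5 + 2*36) - 30)² = ((5 + 72) - 30)² = (77 - 30)² = 47² = 2209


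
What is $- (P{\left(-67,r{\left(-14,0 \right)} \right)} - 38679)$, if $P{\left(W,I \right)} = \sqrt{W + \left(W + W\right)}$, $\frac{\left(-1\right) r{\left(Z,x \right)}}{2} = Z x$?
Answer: $38679 - i \sqrt{201} \approx 38679.0 - 14.177 i$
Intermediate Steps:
$r{\left(Z,x \right)} = - 2 Z x$
$P{\left(W,I \right)} = \sqrt{3} \sqrt{W}$ ($P{\left(W,I \right)} = \sqrt{W + 2 W} = \sqrt{3 W} = \sqrt{3} \sqrt{W}$)
$- (P{\left(-67,r{\left(-14,0 \right)} \right)} - 38679) = - (\sqrt{3} \sqrt{-67} - 38679) = - (\sqrt{3} i \sqrt{67} - 38679) = - (i \sqrt{201} - 38679) = - (-38679 + i \sqrt{201}) = 38679 - i \sqrt{201}$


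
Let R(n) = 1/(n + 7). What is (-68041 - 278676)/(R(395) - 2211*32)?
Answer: 139380234/28442303 ≈ 4.9005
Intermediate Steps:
R(n) = 1/(7 + n)
(-68041 - 278676)/(R(395) - 2211*32) = (-68041 - 278676)/(1/(7 + 395) - 2211*32) = -346717/(1/402 - 70752) = -346717/(-28442303/402) = -346717*(-402/28442303) = 139380234/28442303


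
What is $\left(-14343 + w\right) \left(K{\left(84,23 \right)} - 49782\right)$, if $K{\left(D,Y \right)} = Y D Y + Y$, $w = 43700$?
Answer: $-156267311$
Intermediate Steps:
$K{\left(D,Y \right)} = Y + D Y^{2}$ ($K{\left(D,Y \right)} = D Y Y + Y = D Y^{2} + Y = Y + D Y^{2}$)
$\left(-14343 + w\right) \left(K{\left(84,23 \right)} - 49782\right) = \left(-14343 + 43700\right) \left(23 \left(1 + 84 \cdot 23\right) - 49782\right) = 29357 \left(23 \left(1 + 1932\right) - 49782\right) = 29357 \left(23 \cdot 1933 - 49782\right) = 29357 \left(44459 - 49782\right) = 29357 \left(-5323\right) = -156267311$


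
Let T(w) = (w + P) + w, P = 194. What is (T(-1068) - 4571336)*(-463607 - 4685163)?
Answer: 23546756568060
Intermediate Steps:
T(w) = 194 + 2*w (T(w) = (w + 194) + w = (194 + w) + w = 194 + 2*w)
(T(-1068) - 4571336)*(-463607 - 4685163) = ((194 + 2*(-1068)) - 4571336)*(-463607 - 4685163) = ((194 - 2136) - 4571336)*(-5148770) = (-1942 - 4571336)*(-5148770) = -4573278*(-5148770) = 23546756568060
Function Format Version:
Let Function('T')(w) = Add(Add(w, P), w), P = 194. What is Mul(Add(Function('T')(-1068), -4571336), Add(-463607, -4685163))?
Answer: 23546756568060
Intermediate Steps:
Function('T')(w) = Add(194, Mul(2, w)) (Function('T')(w) = Add(Add(w, 194), w) = Add(Add(194, w), w) = Add(194, Mul(2, w)))
Mul(Add(Function('T')(-1068), -4571336), Add(-463607, -4685163)) = Mul(Add(Add(194, Mul(2, -1068)), -4571336), Add(-463607, -4685163)) = Mul(Add(Add(194, -2136), -4571336), -5148770) = Mul(Add(-1942, -4571336), -5148770) = Mul(-4573278, -5148770) = 23546756568060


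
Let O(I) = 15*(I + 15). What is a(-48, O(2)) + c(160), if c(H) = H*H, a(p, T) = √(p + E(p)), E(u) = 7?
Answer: 25600 + I*√41 ≈ 25600.0 + 6.4031*I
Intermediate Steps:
O(I) = 225 + 15*I (O(I) = 15*(15 + I) = 225 + 15*I)
a(p, T) = √(7 + p) (a(p, T) = √(p + 7) = √(7 + p))
c(H) = H²
a(-48, O(2)) + c(160) = √(7 - 48) + 160² = √(-41) + 25600 = I*√41 + 25600 = 25600 + I*√41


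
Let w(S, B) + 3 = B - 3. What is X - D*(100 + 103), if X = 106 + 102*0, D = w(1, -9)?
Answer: 3151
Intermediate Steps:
w(S, B) = -6 + B (w(S, B) = -3 + (B - 3) = -3 + (-3 + B) = -6 + B)
D = -15 (D = -6 - 9 = -15)
X = 106 (X = 106 + 0 = 106)
X - D*(100 + 103) = 106 - (-15)*(100 + 103) = 106 - (-15)*203 = 106 - 1*(-3045) = 106 + 3045 = 3151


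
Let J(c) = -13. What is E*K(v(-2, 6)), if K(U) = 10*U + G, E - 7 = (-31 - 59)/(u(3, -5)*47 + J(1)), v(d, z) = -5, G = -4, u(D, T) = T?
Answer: -24651/62 ≈ -397.60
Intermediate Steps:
E = 913/124 (E = 7 + (-31 - 59)/(-5*47 - 13) = 7 - 90/(-235 - 13) = 7 - 90/(-248) = 7 - 90*(-1/248) = 7 + 45/124 = 913/124 ≈ 7.3629)
K(U) = -4 + 10*U (K(U) = 10*U - 4 = -4 + 10*U)
E*K(v(-2, 6)) = 913*(-4 + 10*(-5))/124 = 913*(-4 - 50)/124 = (913/124)*(-54) = -24651/62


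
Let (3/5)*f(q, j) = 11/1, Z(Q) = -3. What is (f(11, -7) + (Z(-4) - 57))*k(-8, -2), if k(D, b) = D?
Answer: 1000/3 ≈ 333.33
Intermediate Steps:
f(q, j) = 55/3 (f(q, j) = 5*(11/1)/3 = 5*(11*1)/3 = (5/3)*11 = 55/3)
(f(11, -7) + (Z(-4) - 57))*k(-8, -2) = (55/3 + (-3 - 57))*(-8) = (55/3 - 60)*(-8) = -125/3*(-8) = 1000/3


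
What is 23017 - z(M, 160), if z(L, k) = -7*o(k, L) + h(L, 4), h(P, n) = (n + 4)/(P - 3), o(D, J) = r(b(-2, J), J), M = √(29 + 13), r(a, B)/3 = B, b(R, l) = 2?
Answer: 253179/11 + 685*√42/33 ≈ 23151.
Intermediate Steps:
r(a, B) = 3*B
M = √42 ≈ 6.4807
o(D, J) = 3*J
h(P, n) = (4 + n)/(-3 + P)
z(L, k) = -21*L + 8/(-3 + L) (z(L, k) = -21*L + (4 + 4)/(-3 + L) = -21*L + 8/(-3 + L))
23017 - z(M, 160) = 23017 - (8 - 21*√42*(-3 + √42))/(-3 + √42)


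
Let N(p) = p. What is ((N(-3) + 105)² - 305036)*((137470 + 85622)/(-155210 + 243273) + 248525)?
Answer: -6448339571763544/88063 ≈ -7.3224e+10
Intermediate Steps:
((N(-3) + 105)² - 305036)*((137470 + 85622)/(-155210 + 243273) + 248525) = ((-3 + 105)² - 305036)*((137470 + 85622)/(-155210 + 243273) + 248525) = (102² - 305036)*(223092/88063 + 248525) = (10404 - 305036)*(223092*(1/88063) + 248525) = -294632*(223092/88063 + 248525) = -294632*21886080167/88063 = -6448339571763544/88063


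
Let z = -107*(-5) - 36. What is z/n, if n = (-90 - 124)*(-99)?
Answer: 499/21186 ≈ 0.023553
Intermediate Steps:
n = 21186 (n = -214*(-99) = 21186)
z = 499 (z = 535 - 36 = 499)
z/n = 499/21186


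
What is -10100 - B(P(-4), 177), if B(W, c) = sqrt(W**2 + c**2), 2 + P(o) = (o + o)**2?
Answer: -10100 - sqrt(35173) ≈ -10288.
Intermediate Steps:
P(o) = -2 + 4*o**2 (P(o) = -2 + (o + o)**2 = -2 + (2*o)**2 = -2 + 4*o**2)
-10100 - B(P(-4), 177) = -10100 - sqrt((-2 + 4*(-4)**2)**2 + 177**2) = -10100 - sqrt((-2 + 4*16)**2 + 31329) = -10100 - sqrt((-2 + 64)**2 + 31329) = -10100 - sqrt(62**2 + 31329) = -10100 - sqrt(3844 + 31329) = -10100 - sqrt(35173)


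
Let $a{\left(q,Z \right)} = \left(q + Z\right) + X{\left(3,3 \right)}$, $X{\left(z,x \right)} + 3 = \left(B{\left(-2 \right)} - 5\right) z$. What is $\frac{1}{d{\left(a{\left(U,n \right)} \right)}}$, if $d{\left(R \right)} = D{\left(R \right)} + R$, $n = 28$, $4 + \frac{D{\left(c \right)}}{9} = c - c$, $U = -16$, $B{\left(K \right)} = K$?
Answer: $- \frac{1}{48} \approx -0.020833$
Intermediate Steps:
$D{\left(c \right)} = -36$ ($D{\left(c \right)} = -36 + 9 \left(c - c\right) = -36 + 9 \cdot 0 = -36 + 0 = -36$)
$X{\left(z,x \right)} = -3 - 7 z$ ($X{\left(z,x \right)} = -3 + \left(-2 - 5\right) z = -3 - 7 z$)
$a{\left(q,Z \right)} = -24 + Z + q$ ($a{\left(q,Z \right)} = \left(q + Z\right) - 24 = \left(Z + q\right) - 24 = -24 + Z + q$)
$d{\left(R \right)} = -36 + R$
$\frac{1}{d{\left(a{\left(U,n \right)} \right)}} = \frac{1}{-36 - 12} = \frac{1}{-48} = - \frac{1}{48}$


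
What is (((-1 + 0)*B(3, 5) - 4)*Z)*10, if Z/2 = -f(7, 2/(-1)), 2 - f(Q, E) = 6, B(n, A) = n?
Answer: -560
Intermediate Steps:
f(Q, E) = -4 (f(Q, E) = 2 - 1*6 = 2 - 6 = -4)
Z = 8 (Z = 2*(-1*(-4)) = 2*4 = 8)
(((-1 + 0)*B(3, 5) - 4)*Z)*10 = (((-1 + 0)*3 - 4)*8)*10 = ((-1*3 - 4)*8)*10 = ((-3 - 4)*8)*10 = -7*8*10 = -56*10 = -560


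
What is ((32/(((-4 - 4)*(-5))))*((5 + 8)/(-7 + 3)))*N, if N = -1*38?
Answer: 494/5 ≈ 98.800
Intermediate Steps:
N = -38
((32/(((-4 - 4)*(-5))))*((5 + 8)/(-7 + 3)))*N = ((32/(((-4 - 4)*(-5))))*((5 + 8)/(-7 + 3)))*(-38) = ((32/((-8*(-5))))*(13/(-4)))*(-38) = ((32/40)*(13*(-¼)))*(-38) = ((32*(1/40))*(-13/4))*(-38) = ((⅘)*(-13/4))*(-38) = -13/5*(-38) = 494/5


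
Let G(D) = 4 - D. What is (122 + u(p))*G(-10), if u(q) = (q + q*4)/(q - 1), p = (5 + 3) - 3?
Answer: 3591/2 ≈ 1795.5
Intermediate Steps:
p = 5 (p = 8 - 3 = 5)
u(q) = 5*q/(-1 + q) (u(q) = (q + 4*q)/(-1 + q) = (5*q)/(-1 + q) = 5*q/(-1 + q))
(122 + u(p))*G(-10) = (122 + 5*5/(-1 + 5))*(4 - 1*(-10)) = (122 + 5*5/4)*(4 + 10) = (122 + 5*5*(1/4))*14 = (122 + 25/4)*14 = (513/4)*14 = 3591/2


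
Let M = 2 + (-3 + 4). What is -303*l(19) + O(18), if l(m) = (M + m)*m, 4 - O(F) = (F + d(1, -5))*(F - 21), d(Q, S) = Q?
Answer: -126593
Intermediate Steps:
O(F) = 4 - (1 + F)*(-21 + F) (O(F) = 4 - (F + 1)*(F - 21) = 4 - (1 + F)*(-21 + F))
M = 3 (M = 2 + 1 = 3)
l(m) = m*(3 + m) (l(m) = (3 + m)*m = m*(3 + m))
-303*l(19) + O(18) = -5757*(3 + 19) + (25 - 1*18**2 + 20*18) = -5757*22 + (25 - 1*324 + 360) = -303*418 + (25 - 324 + 360) = -126654 + 61 = -126593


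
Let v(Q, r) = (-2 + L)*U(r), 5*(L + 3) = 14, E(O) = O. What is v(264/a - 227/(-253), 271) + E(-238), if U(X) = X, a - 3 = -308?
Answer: -4171/5 ≈ -834.20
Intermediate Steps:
a = -305 (a = 3 - 308 = -305)
L = -⅕ (L = -3 + (⅕)*14 = -3 + 14/5 = -⅕ ≈ -0.20000)
v(Q, r) = -11*r/5 (v(Q, r) = (-2 - ⅕)*r = -11*r/5)
v(264/a - 227/(-253), 271) + E(-238) = -11/5*271 - 238 = -2981/5 - 238 = -4171/5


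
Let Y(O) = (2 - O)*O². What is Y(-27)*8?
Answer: 169128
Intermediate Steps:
Y(O) = O²*(2 - O)
Y(-27)*8 = ((-27)²*(2 - 1*(-27)))*8 = (729*(2 + 27))*8 = (729*29)*8 = 21141*8 = 169128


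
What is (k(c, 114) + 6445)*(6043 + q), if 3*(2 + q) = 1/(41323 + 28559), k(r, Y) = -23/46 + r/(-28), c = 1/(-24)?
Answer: 5484714401108335/140882112 ≈ 3.8931e+7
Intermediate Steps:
c = -1/24 ≈ -0.041667
k(r, Y) = -½ - r/28 (k(r, Y) = -23*1/46 + r*(-1/28) = -½ - r/28)
q = -419291/209646 (q = -2 + 1/(3*(41323 + 28559)) = -2 + (⅓)/69882 = -2 + (⅓)*(1/69882) = -2 + 1/209646 = -419291/209646 ≈ -2.0000)
(k(c, 114) + 6445)*(6043 + q) = ((-½ - 1/28*(-1/24)) + 6445)*(6043 - 419291/209646) = ((-½ + 1/672) + 6445)*(1266471487/209646) = (-335/672 + 6445)*(1266471487/209646) = (4330705/672)*(1266471487/209646) = 5484714401108335/140882112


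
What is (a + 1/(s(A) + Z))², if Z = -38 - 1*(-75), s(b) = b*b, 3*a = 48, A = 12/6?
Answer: 431649/1681 ≈ 256.78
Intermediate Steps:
A = 2 (A = 12*(⅙) = 2)
a = 16 (a = (⅓)*48 = 16)
s(b) = b²
Z = 37 (Z = -38 + 75 = 37)
(a + 1/(s(A) + Z))² = (16 + 1/(2² + 37))² = (16 + 1/(4 + 37))² = (16 + 1/41)² = (657/41)² = 431649/1681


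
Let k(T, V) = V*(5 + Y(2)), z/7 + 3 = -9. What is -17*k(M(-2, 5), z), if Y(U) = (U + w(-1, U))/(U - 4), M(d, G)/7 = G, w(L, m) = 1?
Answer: 4998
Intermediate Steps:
z = -84 (z = -21 + 7*(-9) = -21 - 63 = -84)
M(d, G) = 7*G
Y(U) = (1 + U)/(-4 + U) (Y(U) = (U + 1)/(U - 4) = (1 + U)/(-4 + U))
k(T, V) = 7*V/2 (k(T, V) = V*(5 + (1 + 2)/(-4 + 2)) = V*(5 + 3/(-2)) = V*(5 - 1/2*3) = V*(5 - 3/2) = V*(7/2) = 7*V/2)
-17*k(M(-2, 5), z) = -119*(-84)/2 = -17*(-294) = 4998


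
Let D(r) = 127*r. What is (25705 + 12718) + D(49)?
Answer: 44646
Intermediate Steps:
(25705 + 12718) + D(49) = (25705 + 12718) + 127*49 = 38423 + 6223 = 44646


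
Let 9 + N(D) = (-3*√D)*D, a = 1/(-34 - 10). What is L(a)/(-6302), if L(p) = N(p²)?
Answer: 33333/23340416 ≈ 0.0014281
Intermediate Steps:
a = -1/44 (a = 1/(-44) = -1/44 ≈ -0.022727)
N(D) = -9 - 3*D^(3/2) (N(D) = -9 + (-3*√D)*D = -9 - 3*D^(3/2))
L(p) = -9 - 3*(p²)^(3/2)
L(a)/(-6302) = (-9 - 3*((-1/44)²)^(3/2))/(-6302) = (-9 - 3*(1/1936)^(3/2))*(-1/6302) = (-9 - 3*1/85184)*(-1/6302) = (-9 - 3/85184)*(-1/6302) = -766659/85184*(-1/6302) = 33333/23340416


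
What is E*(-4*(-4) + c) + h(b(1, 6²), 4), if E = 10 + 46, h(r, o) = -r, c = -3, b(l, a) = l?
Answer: 727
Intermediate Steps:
E = 56
E*(-4*(-4) + c) + h(b(1, 6²), 4) = 56*(-4*(-4) - 3) - 1*1 = 56*(16 - 3) - 1 = 56*13 - 1 = 728 - 1 = 727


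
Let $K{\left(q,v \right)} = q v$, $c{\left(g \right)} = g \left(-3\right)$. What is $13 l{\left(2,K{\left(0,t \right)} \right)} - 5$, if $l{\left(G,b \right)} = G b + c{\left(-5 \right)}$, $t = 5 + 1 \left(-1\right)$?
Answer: $190$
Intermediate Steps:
$c{\left(g \right)} = - 3 g$
$t = 4$ ($t = 5 - 1 = 4$)
$l{\left(G,b \right)} = 15 + G b$ ($l{\left(G,b \right)} = G b - -15 = G b + 15 = 15 + G b$)
$13 l{\left(2,K{\left(0,t \right)} \right)} - 5 = 13 \left(15 + 2 \cdot 0 \cdot 4\right) - 5 = 13 \left(15 + 2 \cdot 0\right) - 5 = 13 \left(15 + 0\right) - 5 = 13 \cdot 15 - 5 = 195 - 5 = 190$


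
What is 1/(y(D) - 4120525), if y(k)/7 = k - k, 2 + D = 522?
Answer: -1/4120525 ≈ -2.4269e-7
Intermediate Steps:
D = 520 (D = -2 + 522 = 520)
y(k) = 0 (y(k) = 7*(k - k) = 7*0 = 0)
1/(y(D) - 4120525) = 1/(0 - 4120525) = 1/(-4120525) = -1/4120525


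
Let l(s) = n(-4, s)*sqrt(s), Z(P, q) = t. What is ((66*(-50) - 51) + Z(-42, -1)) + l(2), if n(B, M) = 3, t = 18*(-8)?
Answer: -3495 + 3*sqrt(2) ≈ -3490.8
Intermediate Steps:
t = -144
Z(P, q) = -144
l(s) = 3*sqrt(s)
((66*(-50) - 51) + Z(-42, -1)) + l(2) = ((66*(-50) - 51) - 144) + 3*sqrt(2) = ((-3300 - 51) - 144) + 3*sqrt(2) = (-3351 - 144) + 3*sqrt(2) = -3495 + 3*sqrt(2)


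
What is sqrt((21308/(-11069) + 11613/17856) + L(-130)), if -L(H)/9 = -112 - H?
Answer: I*sqrt(11073410435179941)/8235336 ≈ 12.778*I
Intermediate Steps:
L(H) = 1008 + 9*H (L(H) = -9*(-112 - H) = 1008 + 9*H)
sqrt((21308/(-11069) + 11613/17856) + L(-130)) = sqrt((21308/(-11069) + 11613/17856) + (1008 + 9*(-130))) = sqrt((21308*(-1/11069) + 11613*(1/17856)) + (1008 - 1170)) = sqrt((-21308/11069 + 3871/5952) - 162) = sqrt(-83977117/65882688 - 162) = sqrt(-10756972573/65882688) = I*sqrt(11073410435179941)/8235336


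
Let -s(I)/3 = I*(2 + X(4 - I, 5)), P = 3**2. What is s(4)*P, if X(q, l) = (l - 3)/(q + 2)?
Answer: -324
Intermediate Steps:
X(q, l) = (-3 + l)/(2 + q)
P = 9
s(I) = -3*I*(2 + 2/(6 - I)) (s(I) = -3*I*(2 + (-3 + 5)/(2 + (4 - I))) = -3*I*(2 + 2/(6 - I)))
s(4)*P = (6*4*(7 - 1*4)/(-6 + 4))*9 = (6*4*(7 - 4)/(-2))*9 = (6*4*(-1/2)*3)*9 = -36*9 = -324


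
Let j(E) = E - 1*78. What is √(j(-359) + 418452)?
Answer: √418015 ≈ 646.54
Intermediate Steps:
j(E) = -78 + E (j(E) = E - 78 = -78 + E)
√(j(-359) + 418452) = √((-78 - 359) + 418452) = √(-437 + 418452) = √418015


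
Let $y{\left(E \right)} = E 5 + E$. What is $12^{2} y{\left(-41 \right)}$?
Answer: $-35424$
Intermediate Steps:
$y{\left(E \right)} = 6 E$ ($y{\left(E \right)} = 5 E + E = 6 E$)
$12^{2} y{\left(-41 \right)} = 12^{2} \cdot 6 \left(-41\right) = 144 \left(-246\right) = -35424$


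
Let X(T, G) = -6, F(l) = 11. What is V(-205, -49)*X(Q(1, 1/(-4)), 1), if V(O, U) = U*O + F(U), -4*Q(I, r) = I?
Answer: -60336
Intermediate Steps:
Q(I, r) = -I/4
V(O, U) = 11 + O*U (V(O, U) = U*O + 11 = O*U + 11 = 11 + O*U)
V(-205, -49)*X(Q(1, 1/(-4)), 1) = (11 - 205*(-49))*(-6) = (11 + 10045)*(-6) = 10056*(-6) = -60336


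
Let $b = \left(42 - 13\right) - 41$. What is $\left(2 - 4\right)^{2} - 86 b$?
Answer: $1036$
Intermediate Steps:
$b = -12$ ($b = 29 - 41 = -12$)
$\left(2 - 4\right)^{2} - 86 b = \left(2 - 4\right)^{2} - -1032 = \left(-2\right)^{2} + 1032 = 4 + 1032 = 1036$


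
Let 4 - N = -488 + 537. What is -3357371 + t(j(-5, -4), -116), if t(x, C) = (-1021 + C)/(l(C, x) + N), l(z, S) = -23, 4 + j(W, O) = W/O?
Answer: -228300091/68 ≈ -3.3574e+6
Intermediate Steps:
j(W, O) = -4 + W/O
N = -45 (N = 4 - (-488 + 537) = 4 - 1*49 = 4 - 49 = -45)
t(x, C) = 1021/68 - C/68 (t(x, C) = (-1021 + C)/(-23 - 45) = (-1021 + C)/(-68) = (-1021 + C)*(-1/68) = 1021/68 - C/68)
-3357371 + t(j(-5, -4), -116) = -3357371 + (1021/68 - 1/68*(-116)) = -3357371 + (1021/68 + 29/17) = -3357371 + 1137/68 = -228300091/68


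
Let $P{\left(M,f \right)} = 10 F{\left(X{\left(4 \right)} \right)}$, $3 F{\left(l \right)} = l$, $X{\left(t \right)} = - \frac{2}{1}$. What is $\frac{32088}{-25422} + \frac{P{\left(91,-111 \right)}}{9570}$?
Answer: $- \frac{15362582}{12164427} \approx -1.2629$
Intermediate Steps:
$X{\left(t \right)} = -2$ ($X{\left(t \right)} = \left(-2\right) 1 = -2$)
$F{\left(l \right)} = \frac{l}{3}$
$P{\left(M,f \right)} = - \frac{20}{3}$ ($P{\left(M,f \right)} = 10 \cdot \frac{1}{3} \left(-2\right) = 10 \left(- \frac{2}{3}\right) = - \frac{20}{3}$)
$\frac{32088}{-25422} + \frac{P{\left(91,-111 \right)}}{9570} = \frac{32088}{-25422} - \frac{20}{3 \cdot 9570} = 32088 \left(- \frac{1}{25422}\right) - \frac{2}{2871} = - \frac{5348}{4237} - \frac{2}{2871} = - \frac{15362582}{12164427}$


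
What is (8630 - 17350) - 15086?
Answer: -23806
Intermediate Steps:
(8630 - 17350) - 15086 = -8720 - 15086 = -23806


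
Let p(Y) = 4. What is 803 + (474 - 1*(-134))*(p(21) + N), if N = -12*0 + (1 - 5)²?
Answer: 12963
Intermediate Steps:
N = 16 (N = 0 + (-4)² = 0 + 16 = 16)
803 + (474 - 1*(-134))*(p(21) + N) = 803 + (474 - 1*(-134))*(4 + 16) = 803 + (474 + 134)*20 = 803 + 608*20 = 803 + 12160 = 12963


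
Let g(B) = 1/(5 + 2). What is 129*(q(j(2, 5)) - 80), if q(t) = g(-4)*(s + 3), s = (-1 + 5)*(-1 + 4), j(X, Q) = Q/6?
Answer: -70305/7 ≈ -10044.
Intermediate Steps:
j(X, Q) = Q/6 (j(X, Q) = Q*(1/6) = Q/6)
g(B) = 1/7
s = 12 (s = 4*3 = 12)
q(t) = 15/7 (q(t) = (12 + 3)/7 = (1/7)*15 = 15/7)
129*(q(j(2, 5)) - 80) = 129*(15/7 - 80) = 129*(-545/7) = -70305/7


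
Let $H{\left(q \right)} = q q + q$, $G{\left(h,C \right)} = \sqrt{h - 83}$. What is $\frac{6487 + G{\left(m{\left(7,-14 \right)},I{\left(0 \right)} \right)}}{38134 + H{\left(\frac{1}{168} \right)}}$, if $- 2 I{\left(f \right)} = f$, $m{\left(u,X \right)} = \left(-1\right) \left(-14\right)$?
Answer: $\frac{183089088}{1076294185} + \frac{28224 i \sqrt{69}}{1076294185} \approx 0.17011 + 0.00021783 i$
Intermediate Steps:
$m{\left(u,X \right)} = 14$
$I{\left(f \right)} = - \frac{f}{2}$
$G{\left(h,C \right)} = \sqrt{-83 + h}$
$H{\left(q \right)} = q + q^{2}$ ($H{\left(q \right)} = q^{2} + q = q + q^{2}$)
$\frac{6487 + G{\left(m{\left(7,-14 \right)},I{\left(0 \right)} \right)}}{38134 + H{\left(\frac{1}{168} \right)}} = \frac{6487 + \sqrt{-83 + 14}}{38134 + \frac{1 + \frac{1}{168}}{168}} = \frac{6487 + \sqrt{-69}}{38134 + \frac{1 + \frac{1}{168}}{168}} = \frac{6487 + i \sqrt{69}}{38134 + \frac{1}{168} \cdot \frac{169}{168}} = \frac{6487 + i \sqrt{69}}{38134 + \frac{169}{28224}} = \frac{6487 + i \sqrt{69}}{\frac{1076294185}{28224}} = \left(6487 + i \sqrt{69}\right) \frac{28224}{1076294185} = \frac{183089088}{1076294185} + \frac{28224 i \sqrt{69}}{1076294185}$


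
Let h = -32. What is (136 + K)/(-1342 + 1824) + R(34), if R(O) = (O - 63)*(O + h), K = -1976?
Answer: -14898/241 ≈ -61.817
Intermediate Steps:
R(O) = (-63 + O)*(-32 + O) (R(O) = (O - 63)*(O - 32) = (-63 + O)*(-32 + O))
(136 + K)/(-1342 + 1824) + R(34) = (136 - 1976)/(-1342 + 1824) + (2016 + 34² - 95*34) = -1840/482 + (2016 + 1156 - 3230) = -1840*1/482 - 58 = -920/241 - 58 = -14898/241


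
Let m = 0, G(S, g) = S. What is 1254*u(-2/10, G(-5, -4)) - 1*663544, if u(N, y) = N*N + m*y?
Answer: -16587346/25 ≈ -6.6349e+5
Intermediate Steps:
u(N, y) = N**2 (u(N, y) = N*N + 0*y = N**2 + 0 = N**2)
1254*u(-2/10, G(-5, -4)) - 1*663544 = 1254*(-2/10)**2 - 1*663544 = 1254*(-2*1/10)**2 - 663544 = 1254*(-1/5)**2 - 663544 = 1254*(1/25) - 663544 = 1254/25 - 663544 = -16587346/25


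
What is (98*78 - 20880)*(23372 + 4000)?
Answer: -362295792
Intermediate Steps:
(98*78 - 20880)*(23372 + 4000) = (7644 - 20880)*27372 = -13236*27372 = -362295792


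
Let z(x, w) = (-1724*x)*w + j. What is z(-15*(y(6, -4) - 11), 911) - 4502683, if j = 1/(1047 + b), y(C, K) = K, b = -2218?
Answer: -419076991694/1171 ≈ -3.5788e+8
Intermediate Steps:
j = -1/1171 (j = 1/(1047 - 2218) = 1/(-1171) = -1/1171 ≈ -0.00085397)
z(x, w) = -1/1171 - 1724*w*x (z(x, w) = (-1724*x)*w - 1/1171 = -1724*w*x - 1/1171 = -1/1171 - 1724*w*x)
z(-15*(y(6, -4) - 11), 911) - 4502683 = (-1/1171 - 1724*911*(-15*(-4 - 11))) - 4502683 = (-1/1171 - 1724*911*(-15*(-15))) - 4502683 = (-1/1171 - 1724*911*225) - 4502683 = (-1/1171 - 353376900) - 4502683 = -413804349901/1171 - 4502683 = -419076991694/1171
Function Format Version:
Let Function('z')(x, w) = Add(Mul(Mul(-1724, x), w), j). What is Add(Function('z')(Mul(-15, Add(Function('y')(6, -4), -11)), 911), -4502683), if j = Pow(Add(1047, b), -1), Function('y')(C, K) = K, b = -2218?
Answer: Rational(-419076991694, 1171) ≈ -3.5788e+8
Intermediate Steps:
j = Rational(-1, 1171) (j = Pow(Add(1047, -2218), -1) = Pow(-1171, -1) = Rational(-1, 1171) ≈ -0.00085397)
Function('z')(x, w) = Add(Rational(-1, 1171), Mul(-1724, w, x)) (Function('z')(x, w) = Add(Mul(Mul(-1724, x), w), Rational(-1, 1171)) = Add(Mul(-1724, w, x), Rational(-1, 1171)) = Add(Rational(-1, 1171), Mul(-1724, w, x)))
Add(Function('z')(Mul(-15, Add(Function('y')(6, -4), -11)), 911), -4502683) = Add(Add(Rational(-1, 1171), Mul(-1724, 911, Mul(-15, Add(-4, -11)))), -4502683) = Add(Add(Rational(-1, 1171), Mul(-1724, 911, Mul(-15, -15))), -4502683) = Add(Add(Rational(-1, 1171), Mul(-1724, 911, 225)), -4502683) = Add(Add(Rational(-1, 1171), -353376900), -4502683) = Add(Rational(-413804349901, 1171), -4502683) = Rational(-419076991694, 1171)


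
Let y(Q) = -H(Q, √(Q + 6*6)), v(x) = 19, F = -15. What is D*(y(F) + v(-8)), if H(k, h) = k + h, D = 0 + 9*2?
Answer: 612 - 18*√21 ≈ 529.51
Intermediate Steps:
D = 18 (D = 0 + 18 = 18)
H(k, h) = h + k
y(Q) = -Q - √(36 + Q) (y(Q) = -(√(Q + 6*6) + Q) = -(√(Q + 36) + Q) = -(√(36 + Q) + Q) = -(Q + √(36 + Q)) = -Q - √(36 + Q))
D*(y(F) + v(-8)) = 18*((-1*(-15) - √(36 - 15)) + 19) = 18*((15 - √21) + 19) = 18*(34 - √21) = 612 - 18*√21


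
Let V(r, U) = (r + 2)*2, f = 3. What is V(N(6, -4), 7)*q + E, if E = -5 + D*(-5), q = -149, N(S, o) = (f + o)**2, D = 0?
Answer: -899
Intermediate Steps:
N(S, o) = (3 + o)**2
E = -5 (E = -5 + 0*(-5) = -5 + 0 = -5)
V(r, U) = 4 + 2*r (V(r, U) = (2 + r)*2 = 4 + 2*r)
V(N(6, -4), 7)*q + E = (4 + 2*(3 - 4)**2)*(-149) - 5 = (4 + 2*(-1)**2)*(-149) - 5 = (4 + 2*1)*(-149) - 5 = (4 + 2)*(-149) - 5 = 6*(-149) - 5 = -894 - 5 = -899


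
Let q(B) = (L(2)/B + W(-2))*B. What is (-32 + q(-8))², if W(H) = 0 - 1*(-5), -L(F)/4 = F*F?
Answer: 7744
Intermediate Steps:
L(F) = -4*F² (L(F) = -4*F*F = -4*F²)
W(H) = 5 (W(H) = 0 + 5 = 5)
q(B) = B*(5 - 16/B) (q(B) = ((-4*2²)/B + 5)*B = ((-4*4)/B + 5)*B = (-16/B + 5)*B = (5 - 16/B)*B = B*(5 - 16/B))
(-32 + q(-8))² = (-32 + (-16 + 5*(-8)))² = (-32 + (-16 - 40))² = (-32 - 56)² = (-88)² = 7744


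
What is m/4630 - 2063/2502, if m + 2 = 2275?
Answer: -966161/2896065 ≈ -0.33361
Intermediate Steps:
m = 2273 (m = -2 + 2275 = 2273)
m/4630 - 2063/2502 = 2273/4630 - 2063/2502 = -966161/2896065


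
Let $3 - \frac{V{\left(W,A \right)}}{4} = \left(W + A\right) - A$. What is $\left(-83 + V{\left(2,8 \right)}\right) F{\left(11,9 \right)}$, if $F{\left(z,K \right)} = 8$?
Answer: $-632$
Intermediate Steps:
$V{\left(W,A \right)} = 12 - 4 W$ ($V{\left(W,A \right)} = 12 - 4 \left(\left(W + A\right) - A\right) = 12 - 4 \left(\left(A + W\right) - A\right) = 12 - 4 W$)
$\left(-83 + V{\left(2,8 \right)}\right) F{\left(11,9 \right)} = \left(-83 + \left(12 - 8\right)\right) 8 = \left(-83 + 4\right) 8 = \left(-79\right) 8 = -632$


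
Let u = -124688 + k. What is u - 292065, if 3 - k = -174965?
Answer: -241785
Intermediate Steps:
k = 174968 (k = 3 - 1*(-174965) = 3 + 174965 = 174968)
u = 50280 (u = -124688 + 174968 = 50280)
u - 292065 = 50280 - 292065 = -241785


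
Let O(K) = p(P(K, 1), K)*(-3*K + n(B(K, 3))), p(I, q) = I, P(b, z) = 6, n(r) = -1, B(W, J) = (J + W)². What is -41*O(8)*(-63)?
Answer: -387450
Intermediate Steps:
O(K) = -6 - 18*K (O(K) = 6*(-3*K - 1) = 6*(-1 - 3*K) = -6 - 18*K)
-41*O(8)*(-63) = -41*(-6 - 18*8)*(-63) = -41*(-6 - 144)*(-63) = -41*(-150)*(-63) = 6150*(-63) = -387450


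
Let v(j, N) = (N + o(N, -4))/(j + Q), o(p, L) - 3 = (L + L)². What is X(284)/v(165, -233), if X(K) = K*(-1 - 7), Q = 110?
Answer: 312400/83 ≈ 3763.9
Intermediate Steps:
o(p, L) = 3 + 4*L² (o(p, L) = 3 + (L + L)² = 3 + (2*L)² = 3 + 4*L²)
X(K) = -8*K (X(K) = K*(-8) = -8*K)
v(j, N) = (67 + N)/(110 + j) (v(j, N) = (N + (3 + 4*(-4)²))/(j + 110) = (N + (3 + 4*16))/(110 + j) = (N + (3 + 64))/(110 + j) = (N + 67)/(110 + j) = (67 + N)/(110 + j))
X(284)/v(165, -233) = (-8*284)/(((67 - 233)/(110 + 165))) = -2272/(-166/275) = -2272*(-275/166) = 312400/83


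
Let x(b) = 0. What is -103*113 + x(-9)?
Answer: -11639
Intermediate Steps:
-103*113 + x(-9) = -103*113 + 0 = -11639 + 0 = -11639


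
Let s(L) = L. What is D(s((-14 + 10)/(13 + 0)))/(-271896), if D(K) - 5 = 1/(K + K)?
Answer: -9/725056 ≈ -1.2413e-5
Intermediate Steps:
D(K) = 5 + 1/(2*K) (D(K) = 5 + 1/(K + K) = 5 + 1/(2*K))
D(s((-14 + 10)/(13 + 0)))/(-271896) = (5 + 1/(2*(((-14 + 10)/(13 + 0)))))/(-271896) = (5 + 1/(2*((-4/13))))*(-1/271896) = (5 + 1/(2*((-4*1/13))))*(-1/271896) = (5 + 1/(2*(-4/13)))*(-1/271896) = (5 + (1/2)*(-13/4))*(-1/271896) = (5 - 13/8)*(-1/271896) = (27/8)*(-1/271896) = -9/725056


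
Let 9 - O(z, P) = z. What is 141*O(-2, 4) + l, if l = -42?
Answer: 1509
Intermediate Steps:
O(z, P) = 9 - z
141*O(-2, 4) + l = 141*(9 - 1*(-2)) - 42 = 141*(9 + 2) - 42 = 141*11 - 42 = 1551 - 42 = 1509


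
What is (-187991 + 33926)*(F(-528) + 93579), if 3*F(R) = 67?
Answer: -14420689420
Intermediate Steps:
F(R) = 67/3 (F(R) = (⅓)*67 = 67/3)
(-187991 + 33926)*(F(-528) + 93579) = (-187991 + 33926)*(67/3 + 93579) = -154065*280804/3 = -14420689420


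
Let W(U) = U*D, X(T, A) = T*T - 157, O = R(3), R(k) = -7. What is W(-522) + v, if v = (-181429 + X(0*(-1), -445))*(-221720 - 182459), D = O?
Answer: 73393251548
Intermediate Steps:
O = -7
D = -7
X(T, A) = -157 + T² (X(T, A) = T² - 157 = -157 + T²)
W(U) = -7*U (W(U) = U*(-7) = -7*U)
v = 73393247894 (v = (-181429 + (-157 + (0*(-1))²))*(-221720 - 182459) = (-181429 + (-157 + 0²))*(-404179) = (-181429 + (-157 + 0))*(-404179) = (-181429 - 157)*(-404179) = -181586*(-404179) = 73393247894)
W(-522) + v = -7*(-522) + 73393247894 = 3654 + 73393247894 = 73393251548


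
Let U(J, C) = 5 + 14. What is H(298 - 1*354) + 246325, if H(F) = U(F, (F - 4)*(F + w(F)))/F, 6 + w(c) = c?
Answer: 13794181/56 ≈ 2.4632e+5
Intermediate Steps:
w(c) = -6 + c
U(J, C) = 19
H(F) = 19/F
H(298 - 1*354) + 246325 = 19/(298 - 1*354) + 246325 = 19/(298 - 354) + 246325 = 19/(-56) + 246325 = 19*(-1/56) + 246325 = -19/56 + 246325 = 13794181/56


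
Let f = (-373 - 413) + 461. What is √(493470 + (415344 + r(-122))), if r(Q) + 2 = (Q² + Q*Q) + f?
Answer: √938255 ≈ 968.64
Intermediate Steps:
f = -325 (f = -786 + 461 = -325)
r(Q) = -327 + 2*Q² (r(Q) = -2 + ((Q² + Q*Q) - 325) = -2 + ((Q² + Q²) - 325) = -2 + (2*Q² - 325) = -2 + (-325 + 2*Q²) = -327 + 2*Q²)
√(493470 + (415344 + r(-122))) = √(493470 + (415344 + (-327 + 2*(-122)²))) = √(493470 + (415344 + (-327 + 2*14884))) = √(493470 + (415344 + (-327 + 29768))) = √(493470 + (415344 + 29441)) = √(493470 + 444785) = √938255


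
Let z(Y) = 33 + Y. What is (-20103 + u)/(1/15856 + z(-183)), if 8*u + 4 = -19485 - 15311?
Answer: 387726768/2378399 ≈ 163.02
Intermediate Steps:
u = -4350 (u = -½ + (-19485 - 15311)/8 = -½ + (⅛)*(-34796) = -½ - 8699/2 = -4350)
(-20103 + u)/(1/15856 + z(-183)) = (-20103 - 4350)/(1/15856 + (33 - 183)) = -24453/(1/15856 - 150) = -24453/(-2378399/15856) = -24453*(-15856/2378399) = 387726768/2378399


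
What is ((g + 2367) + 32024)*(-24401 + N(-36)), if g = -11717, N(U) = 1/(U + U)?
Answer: -6639223067/12 ≈ -5.5327e+8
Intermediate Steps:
N(U) = 1/(2*U)
((g + 2367) + 32024)*(-24401 + N(-36)) = ((-11717 + 2367) + 32024)*(-24401 + (½)/(-36)) = (-9350 + 32024)*(-24401 + (½)*(-1/36)) = 22674*(-24401 - 1/72) = 22674*(-1756873/72) = -6639223067/12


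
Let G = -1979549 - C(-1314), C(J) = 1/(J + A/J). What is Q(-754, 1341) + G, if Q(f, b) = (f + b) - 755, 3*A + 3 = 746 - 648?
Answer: -10254702429169/5179883 ≈ -1.9797e+6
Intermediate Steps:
A = 95/3 (A = -1 + (746 - 648)/3 = -1 + (1/3)*98 = -1 + 98/3 = 95/3 ≈ 31.667)
Q(f, b) = -755 + b + f (Q(f, b) = (b + f) - 755 = -755 + b + f)
C(J) = 1/(J + 95/(3*J))
G = -10253832208825/5179883 (G = -1979549 - 3*(-1314)/(95 + 3*(-1314)**2) = -1979549 - 3*(-1314)/(95 + 3*1726596) = -1979549 - 3*(-1314)/(95 + 5179788) = -1979549 - 3*(-1314)/5179883 = -1979549 - 1*(-3942/5179883) = -1979549 + 3942/5179883 = -10253832208825/5179883 ≈ -1.9795e+6)
Q(-754, 1341) + G = (-755 + 1341 - 754) - 10253832208825/5179883 = -168 - 10253832208825/5179883 = -10254702429169/5179883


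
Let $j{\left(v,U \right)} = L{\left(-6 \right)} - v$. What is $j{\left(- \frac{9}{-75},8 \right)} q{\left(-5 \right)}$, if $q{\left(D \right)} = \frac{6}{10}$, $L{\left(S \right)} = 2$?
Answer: $\frac{141}{125} \approx 1.128$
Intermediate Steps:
$q{\left(D \right)} = \frac{3}{5}$ ($q{\left(D \right)} = 6 \cdot \frac{1}{10} = \frac{3}{5}$)
$j{\left(v,U \right)} = 2 - v$
$j{\left(- \frac{9}{-75},8 \right)} q{\left(-5 \right)} = \left(2 - - \frac{9}{-75}\right) \frac{3}{5} = \left(2 - \left(-9\right) \left(- \frac{1}{75}\right)\right) \frac{3}{5} = \left(2 - \frac{3}{25}\right) \frac{3}{5} = \frac{47}{25} \cdot \frac{3}{5} = \frac{141}{125}$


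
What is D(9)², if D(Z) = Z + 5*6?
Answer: 1521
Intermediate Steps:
D(Z) = 30 + Z (D(Z) = Z + 30 = 30 + Z)
D(9)² = (30 + 9)² = 39² = 1521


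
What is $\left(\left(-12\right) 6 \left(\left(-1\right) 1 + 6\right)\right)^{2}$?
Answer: $129600$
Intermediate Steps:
$\left(\left(-12\right) 6 \left(\left(-1\right) 1 + 6\right)\right)^{2} = \left(- 72 \left(-1 + 6\right)\right)^{2} = \left(\left(-72\right) 5\right)^{2} = \left(-360\right)^{2} = 129600$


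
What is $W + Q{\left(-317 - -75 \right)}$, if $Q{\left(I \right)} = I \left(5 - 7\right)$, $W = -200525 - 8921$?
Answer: $-208962$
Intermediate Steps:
$W = -209446$ ($W = -200525 - 8921 = -209446$)
$Q{\left(I \right)} = - 2 I$ ($Q{\left(I \right)} = I \left(-2\right) = - 2 I$)
$W + Q{\left(-317 - -75 \right)} = -209446 - 2 \left(-317 - -75\right) = -209446 - 2 \left(-317 + 75\right) = -209446 - -484 = -209446 + 484 = -208962$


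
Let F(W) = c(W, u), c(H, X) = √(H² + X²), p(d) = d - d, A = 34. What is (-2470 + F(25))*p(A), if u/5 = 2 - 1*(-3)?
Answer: 0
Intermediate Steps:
p(d) = 0
u = 25 (u = 5*(2 - 1*(-3)) = 5*(2 + 3) = 5*5 = 25)
F(W) = √(625 + W²) (F(W) = √(W² + 25²) = √(W² + 625) = √(625 + W²))
(-2470 + F(25))*p(A) = (-2470 + √(625 + 25²))*0 = (-2470 + √(625 + 625))*0 = (-2470 + √1250)*0 = (-2470 + 25*√2)*0 = 0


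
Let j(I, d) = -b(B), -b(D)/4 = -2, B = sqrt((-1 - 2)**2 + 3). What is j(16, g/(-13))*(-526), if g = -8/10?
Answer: 4208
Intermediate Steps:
g = -4/5 (g = -8*1/10 = -4/5 ≈ -0.80000)
B = 2*sqrt(3) (B = sqrt((-3)**2 + 3) = sqrt(9 + 3) = sqrt(12) = 2*sqrt(3) ≈ 3.4641)
b(D) = 8 (b(D) = -4*(-2) = 8)
j(I, d) = -8 (j(I, d) = -1*8 = -8)
j(16, g/(-13))*(-526) = -8*(-526) = 4208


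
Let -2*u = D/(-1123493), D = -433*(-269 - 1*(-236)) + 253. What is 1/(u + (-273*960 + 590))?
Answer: -1123493/293782177299 ≈ -3.8242e-6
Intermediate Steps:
D = 14542 (D = -433*(-269 + 236) + 253 = -433*(-33) + 253 = 14289 + 253 = 14542)
u = 7271/1123493 (u = -7271/(-1123493) = -7271*(-1)/1123493 = -½*(-14542/1123493) = 7271/1123493 ≈ 0.0064718)
1/(u + (-273*960 + 590)) = 1/(7271/1123493 + (-273*960 + 590)) = 1/(7271/1123493 + (-262080 + 590)) = 1/(7271/1123493 - 261490) = 1/(-293782177299/1123493) = -1123493/293782177299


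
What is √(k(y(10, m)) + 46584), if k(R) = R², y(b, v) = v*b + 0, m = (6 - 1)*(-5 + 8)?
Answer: 6*√1919 ≈ 262.84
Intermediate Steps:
m = 15 (m = 5*3 = 15)
y(b, v) = b*v (y(b, v) = b*v + 0 = b*v)
√(k(y(10, m)) + 46584) = √((10*15)² + 46584) = √(150² + 46584) = √(22500 + 46584) = √69084 = 6*√1919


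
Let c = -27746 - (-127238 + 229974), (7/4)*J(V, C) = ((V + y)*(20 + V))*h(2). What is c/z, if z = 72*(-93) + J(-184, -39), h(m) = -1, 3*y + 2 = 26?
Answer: 456687/81164 ≈ 5.6267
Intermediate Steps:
y = 8 (y = -⅔ + (⅓)*26 = -⅔ + 26/3 = 8)
J(V, C) = -4*(8 + V)*(20 + V)/7 (J(V, C) = 4*(((V + 8)*(20 + V))*(-1))/7 = 4*(((8 + V)*(20 + V))*(-1))/7 = 4*(-(8 + V)*(20 + V))/7 = -4*(8 + V)*(20 + V)/7)
c = -130482 (c = -27746 - 1*102736 = -27746 - 102736 = -130482)
z = -162328/7 (z = 72*(-93) + (-640/7 - 16*(-184) - 4/7*(-184)²) = -6696 + (-640/7 + 2944 - 4/7*33856) = -6696 + (-640/7 + 2944 - 135424/7) = -6696 - 115456/7 = -162328/7 ≈ -23190.)
c/z = -130482/(-162328/7) = -130482*(-7/162328) = 456687/81164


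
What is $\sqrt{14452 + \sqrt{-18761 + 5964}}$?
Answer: $\sqrt{14452 + i \sqrt{12797}} \approx 120.22 + 0.4705 i$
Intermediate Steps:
$\sqrt{14452 + \sqrt{-18761 + 5964}} = \sqrt{14452 + \sqrt{-12797}} = \sqrt{14452 + i \sqrt{12797}}$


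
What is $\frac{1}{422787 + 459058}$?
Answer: $\frac{1}{881845} \approx 1.134 \cdot 10^{-6}$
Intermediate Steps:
$\frac{1}{422787 + 459058} = \frac{1}{881845}$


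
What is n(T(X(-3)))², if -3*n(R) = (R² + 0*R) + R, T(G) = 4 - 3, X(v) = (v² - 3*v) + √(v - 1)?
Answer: 4/9 ≈ 0.44444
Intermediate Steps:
X(v) = v² + √(-1 + v) - 3*v (X(v) = (v² - 3*v) + √(-1 + v) = v² + √(-1 + v) - 3*v)
T(G) = 1
n(R) = -R/3 - R²/3 (n(R) = -((R² + 0*R) + R)/3 = -((R² + 0) + R)/3 = -(R² + R)/3 = -(R + R²)/3 = -R/3 - R²/3)
n(T(X(-3)))² = (-⅓*1*(1 + 1))² = (-⅓*1*2)² = (-⅔)² = 4/9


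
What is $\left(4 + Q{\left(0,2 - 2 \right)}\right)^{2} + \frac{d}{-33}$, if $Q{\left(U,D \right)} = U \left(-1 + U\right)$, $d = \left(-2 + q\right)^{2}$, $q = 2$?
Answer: $16$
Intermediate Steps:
$d = 0$ ($d = \left(-2 + 2\right)^{2} = 0^{2} = 0$)
$\left(4 + Q{\left(0,2 - 2 \right)}\right)^{2} + \frac{d}{-33} = \left(4 + 0 \left(-1 + 0\right)\right)^{2} + \frac{1}{-33} \cdot 0 = \left(4 + 0 \left(-1\right)\right)^{2} - 0 = \left(4 + 0\right)^{2} + 0 = 4^{2} + 0 = 16 + 0 = 16$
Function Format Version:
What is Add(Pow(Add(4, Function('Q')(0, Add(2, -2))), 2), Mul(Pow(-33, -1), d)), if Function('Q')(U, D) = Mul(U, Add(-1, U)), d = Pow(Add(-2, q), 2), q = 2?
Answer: 16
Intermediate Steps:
d = 0 (d = Pow(Add(-2, 2), 2) = Pow(0, 2) = 0)
Add(Pow(Add(4, Function('Q')(0, Add(2, -2))), 2), Mul(Pow(-33, -1), d)) = Add(Pow(Add(4, Mul(0, Add(-1, 0))), 2), Mul(Pow(-33, -1), 0)) = Add(Pow(Add(4, Mul(0, -1)), 2), Mul(Rational(-1, 33), 0)) = Add(Pow(Add(4, 0), 2), 0) = Add(Pow(4, 2), 0) = Add(16, 0) = 16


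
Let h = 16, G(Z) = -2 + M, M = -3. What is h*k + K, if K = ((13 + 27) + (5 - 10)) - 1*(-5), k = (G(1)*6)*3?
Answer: -1400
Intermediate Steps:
G(Z) = -5 (G(Z) = -2 - 3 = -5)
k = -90 (k = -5*6*3 = -30*3 = -90)
K = 40 (K = (40 - 5) + 5 = 35 + 5 = 40)
h*k + K = 16*(-90) + 40 = -1440 + 40 = -1400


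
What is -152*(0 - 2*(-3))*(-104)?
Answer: 94848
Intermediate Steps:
-152*(0 - 2*(-3))*(-104) = -152*(0 + 6)*(-104) = -152*6*(-104) = -912*(-104) = 94848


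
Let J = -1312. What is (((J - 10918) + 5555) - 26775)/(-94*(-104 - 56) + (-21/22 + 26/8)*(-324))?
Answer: -367950/157259 ≈ -2.3398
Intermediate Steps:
(((J - 10918) + 5555) - 26775)/(-94*(-104 - 56) + (-21/22 + 26/8)*(-324)) = (((-1312 - 10918) + 5555) - 26775)/(-94*(-104 - 56) + (-21/22 + 26/8)*(-324)) = ((-12230 + 5555) - 26775)/(-94*(-160) + (-21*1/22 + 26*(⅛))*(-324)) = (-6675 - 26775)/(15040 + (-21/22 + 13/4)*(-324)) = -33450/(15040 + (101/44)*(-324)) = -33450/(15040 - 8181/11) = -33450/157259/11 = -33450*11/157259 = -367950/157259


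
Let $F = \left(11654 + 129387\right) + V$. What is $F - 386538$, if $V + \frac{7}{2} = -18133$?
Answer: $- \frac{527267}{2} \approx -2.6363 \cdot 10^{5}$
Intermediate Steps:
$V = - \frac{36273}{2}$ ($V = - \frac{7}{2} - 18133 = - \frac{36273}{2} \approx -18137.0$)
$F = \frac{245809}{2}$ ($F = \left(11654 + 129387\right) - \frac{36273}{2} = 141041 - \frac{36273}{2} = \frac{245809}{2} \approx 1.229 \cdot 10^{5}$)
$F - 386538 = \frac{245809}{2} - 386538 = - \frac{527267}{2}$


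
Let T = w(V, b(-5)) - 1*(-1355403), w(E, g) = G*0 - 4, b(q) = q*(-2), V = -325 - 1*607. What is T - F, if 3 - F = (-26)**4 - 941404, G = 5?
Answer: 870968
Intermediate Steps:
V = -932 (V = -325 - 607 = -932)
b(q) = -2*q
w(E, g) = -4 (w(E, g) = 5*0 - 4 = 0 - 4 = -4)
F = 484431 (F = 3 - ((-26)**4 - 941404) = 3 - (456976 - 941404) = 3 - 1*(-484428) = 3 + 484428 = 484431)
T = 1355399 (T = -4 - 1*(-1355403) = -4 + 1355403 = 1355399)
T - F = 1355399 - 1*484431 = 1355399 - 484431 = 870968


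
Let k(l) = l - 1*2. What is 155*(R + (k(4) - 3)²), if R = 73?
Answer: 11470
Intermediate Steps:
k(l) = -2 + l (k(l) = l - 2 = -2 + l)
155*(R + (k(4) - 3)²) = 155*(73 + ((-2 + 4) - 3)²) = 155*(73 + (2 - 3)²) = 155*(73 + (-1)²) = 155*(73 + 1) = 155*74 = 11470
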